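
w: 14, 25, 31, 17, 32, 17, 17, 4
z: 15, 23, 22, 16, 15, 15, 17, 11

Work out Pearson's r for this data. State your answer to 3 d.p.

n = 8, Σw = 157, Σz = 134, Σw² = 3689, Σz² = 2354, Σwz = 2807
nΣwz − ΣwΣz = 22456 − 21038 = 1418
nΣw² − (Σw)² = 29512 − 24649 = 4863; nΣz² − (Σz)² = 18832 − 17956 = 876
r = 1418 / √(4863 × 876) = 1418 / 2063.9738 ≈ 0.687

0.687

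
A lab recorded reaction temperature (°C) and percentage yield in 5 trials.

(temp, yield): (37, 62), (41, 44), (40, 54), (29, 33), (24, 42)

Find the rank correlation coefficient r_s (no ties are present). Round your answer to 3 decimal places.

0.500

Rank temp: 3, 5, 4, 2, 1
Rank yield: 5, 3, 4, 1, 2
d = rank(temp) − rank(yield): -2, 2, 0, 1, -1; Σd² = 10
ρ = 1 − 6Σd² / [n(n²−1)] = 1 − 6×10 / (5×24) = 1 − 60/120 ≈ 0.500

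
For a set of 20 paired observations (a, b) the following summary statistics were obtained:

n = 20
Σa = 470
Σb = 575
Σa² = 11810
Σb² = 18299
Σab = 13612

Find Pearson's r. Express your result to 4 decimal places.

0.0856

r = (nΣab − ΣaΣb) / √[(nΣa² − (Σa)²)(nΣb² − (Σb)²)]
Numerator: 20×13612 − 470×575 = 1990
Denominator: √[(236200 − 220900)(365980 − 330625)] = √[15300 × 35355] = 23257.9341
r = 1990 / 23257.9341 ≈ 0.0856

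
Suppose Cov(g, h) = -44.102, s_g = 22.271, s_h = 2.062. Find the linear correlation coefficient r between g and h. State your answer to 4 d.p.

-0.9604

r = Cov(g,h) / (s_g · s_h) = -44.102 / (22.271 × 2.062)
  = -44.102 / 45.9228 ≈ -0.9604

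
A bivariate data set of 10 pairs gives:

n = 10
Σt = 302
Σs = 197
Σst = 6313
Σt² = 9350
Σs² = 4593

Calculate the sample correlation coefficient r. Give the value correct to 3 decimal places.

r = (nΣst − ΣsΣt) / √[(nΣs² − (Σs)²)(nΣt² − (Σt)²)]
Numerator: 10×6313 − 197×302 = 3636
Denominator: √[(45930 − 38809)(93500 − 91204)] = √[7121 × 2296] = 4043.4906
r = 3636 / 4043.4906 ≈ 0.899

0.899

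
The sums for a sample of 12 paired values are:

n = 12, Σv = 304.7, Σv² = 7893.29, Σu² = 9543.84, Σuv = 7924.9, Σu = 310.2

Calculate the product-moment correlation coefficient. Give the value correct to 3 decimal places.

0.099

r = (nΣuv − ΣuΣv) / √[(nΣu² − (Σu)²)(nΣv² − (Σv)²)]
Numerator: 12×7924.9 − 310.2×304.7 = 580.86
Denominator: √[(114526.08 − 96224.04)(94719.48 − 92842.09)] = √[18302.04 × 1877.39] = 5861.7461
r = 580.86 / 5861.7461 ≈ 0.099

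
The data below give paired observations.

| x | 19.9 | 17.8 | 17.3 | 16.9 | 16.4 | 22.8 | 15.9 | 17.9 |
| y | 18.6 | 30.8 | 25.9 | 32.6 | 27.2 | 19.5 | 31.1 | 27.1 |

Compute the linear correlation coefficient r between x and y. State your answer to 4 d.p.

-0.8160

n = 8, Σx = 144.9, Σy = 212.8, Σx² = 2659.77, Σy² = 5849.88, Σxy = 3787.65
nΣxy − ΣxΣy = 30301.2 − 30834.72 = -533.52
nΣx² − (Σx)² = 21278.16 − 20996.01 = 282.15; nΣy² − (Σy)² = 46799.04 − 45283.84 = 1515.2
r = -533.52 / √(282.15 × 1515.2) = -533.52 / 653.8453 ≈ -0.8160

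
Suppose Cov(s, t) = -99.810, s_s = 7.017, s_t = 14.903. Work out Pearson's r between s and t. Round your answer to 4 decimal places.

-0.9544

r = Cov(s,t) / (s_s · s_t) = -99.810 / (7.017 × 14.903)
  = -99.810 / 104.5744 ≈ -0.9544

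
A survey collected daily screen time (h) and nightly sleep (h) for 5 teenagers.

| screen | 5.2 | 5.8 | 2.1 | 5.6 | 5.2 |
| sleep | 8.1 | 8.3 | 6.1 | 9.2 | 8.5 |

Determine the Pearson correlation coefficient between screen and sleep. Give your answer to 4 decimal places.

0.9395

n = 5, Σx = 23.9, Σy = 40.2, Σx² = 123.49, Σy² = 328.6, Σxy = 198.79
nΣxy − ΣxΣy = 993.95 − 960.78 = 33.17
nΣx² − (Σx)² = 617.45 − 571.21 = 46.24; nΣy² − (Σy)² = 1643 − 1616.04 = 26.96
r = 33.17 / √(46.24 × 26.96) = 33.17 / 35.3077 ≈ 0.9395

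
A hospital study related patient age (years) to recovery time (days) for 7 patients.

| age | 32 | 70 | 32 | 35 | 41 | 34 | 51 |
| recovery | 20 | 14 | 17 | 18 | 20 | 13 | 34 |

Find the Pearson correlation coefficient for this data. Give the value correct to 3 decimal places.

0.100

n = 7, Σx = 295, Σy = 136, Σx² = 13611, Σy² = 2934, Σxy = 5790
nΣxy − ΣxΣy = 40530 − 40120 = 410
nΣx² − (Σx)² = 95277 − 87025 = 8252; nΣy² − (Σy)² = 20538 − 18496 = 2042
r = 410 / √(8252 × 2042) = 410 / 4104.9463 ≈ 0.100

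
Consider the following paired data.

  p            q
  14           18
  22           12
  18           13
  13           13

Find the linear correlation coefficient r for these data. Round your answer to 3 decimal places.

n = 4, Σp = 67, Σq = 56, Σp² = 1173, Σq² = 806, Σpq = 919
nΣpq − ΣpΣq = 3676 − 3752 = -76
nΣp² − (Σp)² = 4692 − 4489 = 203; nΣq² − (Σq)² = 3224 − 3136 = 88
r = -76 / √(203 × 88) = -76 / 133.6563 ≈ -0.569

-0.569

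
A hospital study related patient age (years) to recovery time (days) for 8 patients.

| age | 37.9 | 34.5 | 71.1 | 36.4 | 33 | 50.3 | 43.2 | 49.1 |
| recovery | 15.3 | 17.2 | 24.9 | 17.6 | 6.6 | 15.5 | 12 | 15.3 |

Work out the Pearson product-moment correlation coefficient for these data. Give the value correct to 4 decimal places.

0.7109

n = 8, Σx = 355.5, Σy = 124.4, Σx² = 16902.97, Σy² = 2121.6, Σxy = 5851.38
nΣxy − ΣxΣy = 46811.04 − 44224.2 = 2586.84
nΣx² − (Σx)² = 135223.76 − 126380.25 = 8843.51; nΣy² − (Σy)² = 16972.8 − 15475.36 = 1497.44
r = 2586.84 / √(8843.51 × 1497.44) = 2586.84 / 3639.0419 ≈ 0.7109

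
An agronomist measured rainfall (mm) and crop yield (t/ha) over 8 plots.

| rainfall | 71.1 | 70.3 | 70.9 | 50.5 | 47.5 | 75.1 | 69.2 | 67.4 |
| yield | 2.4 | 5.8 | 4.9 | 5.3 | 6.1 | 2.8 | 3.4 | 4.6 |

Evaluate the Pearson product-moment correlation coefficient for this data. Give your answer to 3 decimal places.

-0.645

n = 8, Σx = 522, Σy = 35.3, Σx² = 34802.02, Σy² = 169.27, Σxy = 2238.79
nΣxy − ΣxΣy = 17910.32 − 18426.6 = -516.28
nΣx² − (Σx)² = 278416.16 − 272484 = 5932.16; nΣy² − (Σy)² = 1354.16 − 1246.09 = 108.07
r = -516.28 / √(5932.16 × 108.07) = -516.28 / 800.6800 ≈ -0.645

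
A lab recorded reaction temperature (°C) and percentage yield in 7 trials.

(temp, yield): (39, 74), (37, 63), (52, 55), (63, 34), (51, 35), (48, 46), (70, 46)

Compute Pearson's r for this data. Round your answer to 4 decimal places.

-0.6905

n = 7, Σx = 360, Σy = 353, Σx² = 19368, Σy² = 19083, Σxy = 17432
nΣxy − ΣxΣy = 122024 − 127080 = -5056
nΣx² − (Σx)² = 135576 − 129600 = 5976; nΣy² − (Σy)² = 133581 − 124609 = 8972
r = -5056 / √(5976 × 8972) = -5056 / 7322.3406 ≈ -0.6905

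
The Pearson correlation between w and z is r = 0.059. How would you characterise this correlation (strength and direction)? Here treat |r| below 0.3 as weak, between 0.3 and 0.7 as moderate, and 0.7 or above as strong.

weak positive

r = 0.059 > 0 so the relationship is positive.
|r| = 0.059, which falls in the weak range.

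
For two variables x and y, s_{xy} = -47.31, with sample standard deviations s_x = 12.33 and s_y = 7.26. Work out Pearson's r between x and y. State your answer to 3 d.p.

-0.529

r = Cov(x,y) / (s_x · s_y) = -47.31 / (12.33 × 7.26)
  = -47.31 / 89.5158 ≈ -0.529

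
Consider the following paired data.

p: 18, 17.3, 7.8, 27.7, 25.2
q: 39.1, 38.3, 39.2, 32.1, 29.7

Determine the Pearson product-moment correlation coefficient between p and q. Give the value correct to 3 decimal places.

n = 5, Σp = 96, Σq = 178.4, Σp² = 2086.46, Σq² = 6444.84, Σpq = 3309.76
nΣpq − ΣpΣq = 16548.8 − 17126.4 = -577.6
nΣp² − (Σp)² = 10432.3 − 9216 = 1216.3; nΣq² − (Σq)² = 32224.2 − 31826.56 = 397.64
r = -577.6 / √(1216.3 × 397.64) = -577.6 / 695.4492 ≈ -0.831

-0.831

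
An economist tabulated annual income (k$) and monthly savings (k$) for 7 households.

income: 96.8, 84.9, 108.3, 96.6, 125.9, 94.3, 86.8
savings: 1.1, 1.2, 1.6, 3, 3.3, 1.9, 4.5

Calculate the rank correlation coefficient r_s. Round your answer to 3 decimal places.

Rank income: 5, 1, 6, 4, 7, 3, 2
Rank savings: 1, 2, 3, 5, 6, 4, 7
d = rank(income) − rank(savings): 4, -1, 3, -1, 1, -1, -5; Σd² = 54
ρ = 1 − 6Σd² / [n(n²−1)] = 1 − 6×54 / (7×48) = 1 − 324/336 ≈ 0.036

0.036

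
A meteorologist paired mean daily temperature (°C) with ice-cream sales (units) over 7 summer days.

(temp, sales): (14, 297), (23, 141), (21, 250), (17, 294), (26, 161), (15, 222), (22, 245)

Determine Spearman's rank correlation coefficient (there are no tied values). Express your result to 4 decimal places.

-0.7500

Rank temp: 1, 6, 4, 3, 7, 2, 5
Rank sales: 7, 1, 5, 6, 2, 3, 4
d = rank(temp) − rank(sales): -6, 5, -1, -3, 5, -1, 1; Σd² = 98
ρ = 1 − 6Σd² / [n(n²−1)] = 1 − 6×98 / (7×48) = 1 − 588/336 ≈ -0.7500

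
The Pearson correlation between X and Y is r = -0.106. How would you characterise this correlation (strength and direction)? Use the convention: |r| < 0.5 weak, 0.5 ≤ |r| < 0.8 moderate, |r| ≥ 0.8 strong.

weak negative

r = -0.106 < 0 so the relationship is negative.
|r| = 0.106, which falls in the weak range.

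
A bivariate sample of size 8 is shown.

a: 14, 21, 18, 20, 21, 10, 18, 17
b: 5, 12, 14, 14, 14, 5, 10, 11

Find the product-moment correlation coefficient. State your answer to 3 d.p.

0.882

n = 8, Σa = 139, Σb = 85, Σa² = 2515, Σb² = 1003, Σab = 1565
nΣab − ΣaΣb = 12520 − 11815 = 705
nΣa² − (Σa)² = 20120 − 19321 = 799; nΣb² − (Σb)² = 8024 − 7225 = 799
r = 705 / √(799 × 799) = 705 / 799.0000 ≈ 0.882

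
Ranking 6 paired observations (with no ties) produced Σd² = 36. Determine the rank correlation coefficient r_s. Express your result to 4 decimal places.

-0.0286

ρ = 1 − 6Σd² / [n(n²−1)] = 1 − 6×36 / (6×35)
  = 1 − 216/210 = 1 − 1.02857 ≈ -0.0286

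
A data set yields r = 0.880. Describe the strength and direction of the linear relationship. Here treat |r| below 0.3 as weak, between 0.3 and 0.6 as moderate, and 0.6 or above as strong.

r = 0.880 > 0 so the relationship is positive.
|r| = 0.880, which falls in the strong range.

strong positive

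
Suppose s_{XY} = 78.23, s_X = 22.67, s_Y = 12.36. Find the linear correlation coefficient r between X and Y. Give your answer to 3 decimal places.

0.279

r = Cov(X,Y) / (s_X · s_Y) = 78.23 / (22.67 × 12.36)
  = 78.23 / 280.2012 ≈ 0.279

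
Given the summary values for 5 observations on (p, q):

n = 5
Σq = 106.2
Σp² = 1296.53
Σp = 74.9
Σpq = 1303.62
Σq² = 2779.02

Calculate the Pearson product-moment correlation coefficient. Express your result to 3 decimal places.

r = (nΣpq − ΣpΣq) / √[(nΣp² − (Σp)²)(nΣq² − (Σq)²)]
Numerator: 5×1303.62 − 74.9×106.2 = -1436.28
Denominator: √[(6482.65 − 5610.01)(13895.1 − 11278.44)] = √[872.64 × 2616.66] = 1511.0930
r = -1436.28 / 1511.0930 ≈ -0.950

-0.950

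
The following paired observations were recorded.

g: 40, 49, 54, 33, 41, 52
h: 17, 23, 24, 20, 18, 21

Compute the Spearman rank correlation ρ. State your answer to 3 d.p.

0.771

Rank g: 2, 4, 6, 1, 3, 5
Rank h: 1, 5, 6, 3, 2, 4
d = rank(g) − rank(h): 1, -1, 0, -2, 1, 1; Σd² = 8
ρ = 1 − 6Σd² / [n(n²−1)] = 1 − 6×8 / (6×35) = 1 − 48/210 ≈ 0.771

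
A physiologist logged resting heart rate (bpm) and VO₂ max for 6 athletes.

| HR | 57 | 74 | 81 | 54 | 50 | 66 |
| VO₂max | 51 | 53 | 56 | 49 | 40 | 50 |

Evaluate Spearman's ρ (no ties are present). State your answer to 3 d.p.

0.943

Rank HR: 3, 5, 6, 2, 1, 4
Rank VO₂max: 4, 5, 6, 2, 1, 3
d = rank(HR) − rank(VO₂max): -1, 0, 0, 0, 0, 1; Σd² = 2
ρ = 1 − 6Σd² / [n(n²−1)] = 1 − 6×2 / (6×35) = 1 − 12/210 ≈ 0.943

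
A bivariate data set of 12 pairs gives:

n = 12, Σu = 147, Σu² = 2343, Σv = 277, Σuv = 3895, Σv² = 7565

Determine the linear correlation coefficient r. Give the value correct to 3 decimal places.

0.630

r = (nΣuv − ΣuΣv) / √[(nΣu² − (Σu)²)(nΣv² − (Σv)²)]
Numerator: 12×3895 − 147×277 = 6021
Denominator: √[(28116 − 21609)(90780 − 76729)] = √[6507 × 14051] = 9561.8961
r = 6021 / 9561.8961 ≈ 0.630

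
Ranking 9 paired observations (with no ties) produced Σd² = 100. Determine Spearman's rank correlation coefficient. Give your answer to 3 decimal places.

ρ = 1 − 6Σd² / [n(n²−1)] = 1 − 6×100 / (9×80)
  = 1 − 600/720 = 1 − 0.8333 ≈ 0.167

0.167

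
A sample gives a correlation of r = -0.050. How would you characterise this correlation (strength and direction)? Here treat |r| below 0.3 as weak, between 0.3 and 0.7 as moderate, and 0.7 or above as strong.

r = -0.050 < 0 so the relationship is negative.
|r| = 0.050, which falls in the weak range.

weak negative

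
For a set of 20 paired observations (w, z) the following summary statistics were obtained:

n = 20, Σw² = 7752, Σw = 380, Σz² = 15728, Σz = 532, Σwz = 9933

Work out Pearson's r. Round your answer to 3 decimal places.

-0.191

r = (nΣwz − ΣwΣz) / √[(nΣw² − (Σw)²)(nΣz² − (Σz)²)]
Numerator: 20×9933 − 380×532 = -3500
Denominator: √[(155040 − 144400)(314560 − 283024)] = √[10640 × 31536] = 18317.8339
r = -3500 / 18317.8339 ≈ -0.191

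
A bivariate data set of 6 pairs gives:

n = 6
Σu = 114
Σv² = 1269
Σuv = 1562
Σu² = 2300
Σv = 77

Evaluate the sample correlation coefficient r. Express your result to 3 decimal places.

r = (nΣuv − ΣuΣv) / √[(nΣu² − (Σu)²)(nΣv² − (Σv)²)]
Numerator: 6×1562 − 114×77 = 594
Denominator: √[(13800 − 12996)(7614 − 5929)] = √[804 × 1685] = 1163.9330
r = 594 / 1163.9330 ≈ 0.510

0.510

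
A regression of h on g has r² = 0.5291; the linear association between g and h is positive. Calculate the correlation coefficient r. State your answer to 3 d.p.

|r| = √0.5291 = 0.727
The association is positive, so r = 0.727.

0.727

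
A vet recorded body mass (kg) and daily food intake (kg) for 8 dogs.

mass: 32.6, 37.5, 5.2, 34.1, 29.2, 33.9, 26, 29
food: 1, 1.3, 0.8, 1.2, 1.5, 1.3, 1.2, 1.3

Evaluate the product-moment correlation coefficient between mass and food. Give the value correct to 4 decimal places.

n = 8, Σx = 227.5, Σy = 9.6, Σx² = 7177.71, Σy² = 11.84, Σxy = 283.2
nΣxy − ΣxΣy = 2265.6 − 2184 = 81.6
nΣx² − (Σx)² = 57421.68 − 51756.25 = 5665.43; nΣy² − (Σy)² = 94.72 − 92.16 = 2.56
r = 81.6 / √(5665.43 × 2.56) = 81.6 / 120.4305 ≈ 0.6776

0.6776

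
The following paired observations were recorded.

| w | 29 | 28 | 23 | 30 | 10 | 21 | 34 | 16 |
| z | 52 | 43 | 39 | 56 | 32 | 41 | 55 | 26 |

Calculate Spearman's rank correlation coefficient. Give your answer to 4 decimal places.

0.9286

Rank w: 6, 5, 4, 7, 1, 3, 8, 2
Rank z: 6, 5, 3, 8, 2, 4, 7, 1
d = rank(w) − rank(z): 0, 0, 1, -1, -1, -1, 1, 1; Σd² = 6
ρ = 1 − 6Σd² / [n(n²−1)] = 1 − 6×6 / (8×63) = 1 − 36/504 ≈ 0.9286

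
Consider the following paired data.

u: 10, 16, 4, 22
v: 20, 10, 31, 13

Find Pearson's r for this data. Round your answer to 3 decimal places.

n = 4, Σu = 52, Σv = 74, Σu² = 856, Σv² = 1630, Σuv = 770
nΣuv − ΣuΣv = 3080 − 3848 = -768
nΣu² − (Σu)² = 3424 − 2704 = 720; nΣv² − (Σv)² = 6520 − 5476 = 1044
r = -768 / √(720 × 1044) = -768 / 866.9948 ≈ -0.886

-0.886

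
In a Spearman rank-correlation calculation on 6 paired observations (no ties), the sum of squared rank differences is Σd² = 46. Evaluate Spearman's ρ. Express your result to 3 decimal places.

-0.314

ρ = 1 − 6Σd² / [n(n²−1)] = 1 − 6×46 / (6×35)
  = 1 − 276/210 = 1 − 1.3143 ≈ -0.314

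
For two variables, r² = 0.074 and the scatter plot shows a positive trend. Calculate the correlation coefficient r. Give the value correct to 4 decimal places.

|r| = √0.074 = 0.2720
The association is positive, so r = 0.2720.

0.2720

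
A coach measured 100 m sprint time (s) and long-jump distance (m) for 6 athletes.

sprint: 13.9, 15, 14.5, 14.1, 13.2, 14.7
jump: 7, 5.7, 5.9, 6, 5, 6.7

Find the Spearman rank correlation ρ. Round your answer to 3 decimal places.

0.029

Rank sprint: 2, 6, 4, 3, 1, 5
Rank jump: 6, 2, 3, 4, 1, 5
d = rank(sprint) − rank(jump): -4, 4, 1, -1, 0, 0; Σd² = 34
ρ = 1 − 6Σd² / [n(n²−1)] = 1 − 6×34 / (6×35) = 1 − 204/210 ≈ 0.029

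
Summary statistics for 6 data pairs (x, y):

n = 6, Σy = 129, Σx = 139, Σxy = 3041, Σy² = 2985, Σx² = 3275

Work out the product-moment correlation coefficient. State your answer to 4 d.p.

0.4875

r = (nΣxy − ΣxΣy) / √[(nΣx² − (Σx)²)(nΣy² − (Σy)²)]
Numerator: 6×3041 − 139×129 = 315
Denominator: √[(19650 − 19321)(17910 − 16641)] = √[329 × 1269] = 646.1432
r = 315 / 646.1432 ≈ 0.4875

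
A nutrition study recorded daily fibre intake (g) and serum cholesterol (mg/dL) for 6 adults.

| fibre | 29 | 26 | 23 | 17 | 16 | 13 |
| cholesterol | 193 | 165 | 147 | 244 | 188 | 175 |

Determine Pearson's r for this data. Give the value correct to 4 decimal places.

n = 6, Σx = 124, Σy = 1112, Σx² = 2760, Σy² = 211588, Σxy = 22699
nΣxy − ΣxΣy = 136194 − 137888 = -1694
nΣx² − (Σx)² = 16560 − 15376 = 1184; nΣy² − (Σy)² = 1269528 − 1236544 = 32984
r = -1694 / √(1184 × 32984) = -1694 / 6249.2444 ≈ -0.2711

-0.2711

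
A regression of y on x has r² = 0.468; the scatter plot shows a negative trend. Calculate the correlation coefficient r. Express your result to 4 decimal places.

-0.6841

|r| = √0.468 = 0.6841
The association is negative, so r = −0.6841.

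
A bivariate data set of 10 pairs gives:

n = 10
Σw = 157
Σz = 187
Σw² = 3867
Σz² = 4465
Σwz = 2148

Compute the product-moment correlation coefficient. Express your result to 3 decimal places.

-0.676

r = (nΣwz − ΣwΣz) / √[(nΣw² − (Σw)²)(nΣz² − (Σz)²)]
Numerator: 10×2148 − 157×187 = -7879
Denominator: √[(38670 − 24649)(44650 − 34969)] = √[14021 × 9681] = 11650.6352
r = -7879 / 11650.6352 ≈ -0.676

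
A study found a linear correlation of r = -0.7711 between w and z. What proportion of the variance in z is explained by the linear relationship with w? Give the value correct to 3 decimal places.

r² = (-0.7711)² = 0.595

0.595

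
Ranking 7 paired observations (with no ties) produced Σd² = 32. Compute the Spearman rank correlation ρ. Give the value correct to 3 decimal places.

0.429

ρ = 1 − 6Σd² / [n(n²−1)] = 1 − 6×32 / (7×48)
  = 1 − 192/336 = 1 − 0.5714 ≈ 0.429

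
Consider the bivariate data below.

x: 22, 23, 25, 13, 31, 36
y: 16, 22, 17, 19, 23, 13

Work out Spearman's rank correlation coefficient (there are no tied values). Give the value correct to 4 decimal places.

Rank x: 2, 3, 4, 1, 5, 6
Rank y: 2, 5, 3, 4, 6, 1
d = rank(x) − rank(y): 0, -2, 1, -3, -1, 5; Σd² = 40
ρ = 1 − 6Σd² / [n(n²−1)] = 1 − 6×40 / (6×35) = 1 − 240/210 ≈ -0.1429

-0.1429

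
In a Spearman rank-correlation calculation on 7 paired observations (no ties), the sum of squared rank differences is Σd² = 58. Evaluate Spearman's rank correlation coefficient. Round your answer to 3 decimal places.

ρ = 1 − 6Σd² / [n(n²−1)] = 1 − 6×58 / (7×48)
  = 1 − 348/336 = 1 − 1.0357 ≈ -0.036

-0.036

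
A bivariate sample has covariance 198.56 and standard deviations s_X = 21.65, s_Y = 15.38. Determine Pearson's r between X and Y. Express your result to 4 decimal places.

r = Cov(X,Y) / (s_X · s_Y) = 198.56 / (21.65 × 15.38)
  = 198.56 / 332.9770 ≈ 0.5963

0.5963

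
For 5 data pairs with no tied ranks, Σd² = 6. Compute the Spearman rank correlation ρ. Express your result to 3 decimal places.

0.700

ρ = 1 − 6Σd² / [n(n²−1)] = 1 − 6×6 / (5×24)
  = 1 − 36/120 = 1 − 0.3000 ≈ 0.700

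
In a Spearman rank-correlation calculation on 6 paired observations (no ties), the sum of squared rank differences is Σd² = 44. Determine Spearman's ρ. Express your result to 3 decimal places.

ρ = 1 − 6Σd² / [n(n²−1)] = 1 − 6×44 / (6×35)
  = 1 − 264/210 = 1 − 1.2571 ≈ -0.257

-0.257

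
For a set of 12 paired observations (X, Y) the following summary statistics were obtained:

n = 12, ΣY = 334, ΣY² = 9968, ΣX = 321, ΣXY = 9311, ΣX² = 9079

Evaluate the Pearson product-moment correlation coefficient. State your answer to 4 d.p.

r = (nΣXY − ΣXΣY) / √[(nΣX² − (ΣX)²)(nΣY² − (ΣY)²)]
Numerator: 12×9311 − 321×334 = 4518
Denominator: √[(108948 − 103041)(119616 − 111556)] = √[5907 × 8060] = 6900.0304
r = 4518 / 6900.0304 ≈ 0.6548

0.6548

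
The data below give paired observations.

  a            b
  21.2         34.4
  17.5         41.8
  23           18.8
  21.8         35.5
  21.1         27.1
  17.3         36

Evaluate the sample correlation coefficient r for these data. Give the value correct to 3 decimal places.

-0.750

n = 6, Σa = 121.9, Σb = 193.6, Σa² = 2504.43, Σb² = 6574.7, Σab = 3861.69
nΣab − ΣaΣb = 23170.14 − 23599.84 = -429.7
nΣa² − (Σa)² = 15026.58 − 14859.61 = 166.97; nΣb² − (Σb)² = 39448.2 − 37480.96 = 1967.24
r = -429.7 / √(166.97 × 1967.24) = -429.7 / 573.1231 ≈ -0.750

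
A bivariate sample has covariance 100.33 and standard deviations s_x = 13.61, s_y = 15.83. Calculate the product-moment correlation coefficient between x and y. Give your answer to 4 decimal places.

r = Cov(x,y) / (s_x · s_y) = 100.33 / (13.61 × 15.83)
  = 100.33 / 215.4463 ≈ 0.4657

0.4657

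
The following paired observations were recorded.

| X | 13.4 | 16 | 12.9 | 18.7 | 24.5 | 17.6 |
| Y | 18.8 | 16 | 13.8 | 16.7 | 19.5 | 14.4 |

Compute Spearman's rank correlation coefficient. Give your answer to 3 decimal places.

Rank X: 2, 3, 1, 5, 6, 4
Rank Y: 5, 3, 1, 4, 6, 2
d = rank(X) − rank(Y): -3, 0, 0, 1, 0, 2; Σd² = 14
ρ = 1 − 6Σd² / [n(n²−1)] = 1 − 6×14 / (6×35) = 1 − 84/210 ≈ 0.600

0.600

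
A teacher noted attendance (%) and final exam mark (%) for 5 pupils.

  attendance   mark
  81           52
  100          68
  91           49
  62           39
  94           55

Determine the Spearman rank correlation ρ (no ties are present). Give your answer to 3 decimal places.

Rank attendance: 2, 5, 3, 1, 4
Rank mark: 3, 5, 2, 1, 4
d = rank(attendance) − rank(mark): -1, 0, 1, 0, 0; Σd² = 2
ρ = 1 − 6Σd² / [n(n²−1)] = 1 − 6×2 / (5×24) = 1 − 12/120 ≈ 0.900

0.900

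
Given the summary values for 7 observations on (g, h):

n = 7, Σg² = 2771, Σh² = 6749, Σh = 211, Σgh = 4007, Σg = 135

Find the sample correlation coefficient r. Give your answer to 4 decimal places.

r = (nΣgh − ΣgΣh) / √[(nΣg² − (Σg)²)(nΣh² − (Σh)²)]
Numerator: 7×4007 − 135×211 = -436
Denominator: √[(19397 − 18225)(47243 − 44521)] = √[1172 × 2722] = 1786.1086
r = -436 / 1786.1086 ≈ -0.2441

-0.2441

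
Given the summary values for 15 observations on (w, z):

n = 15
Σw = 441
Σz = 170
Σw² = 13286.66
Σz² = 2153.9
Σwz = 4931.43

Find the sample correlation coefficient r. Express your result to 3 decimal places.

r = (nΣwz − ΣwΣz) / √[(nΣw² − (Σw)²)(nΣz² − (Σz)²)]
Numerator: 15×4931.43 − 441×170 = -998.55
Denominator: √[(199299.9 − 194481)(32308.5 − 28900)] = √[4818.9 × 3408.5] = 4052.8040
r = -998.55 / 4052.8040 ≈ -0.246

-0.246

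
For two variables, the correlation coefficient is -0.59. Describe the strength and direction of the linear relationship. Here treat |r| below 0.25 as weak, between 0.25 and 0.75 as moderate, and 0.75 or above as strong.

moderate negative

r = -0.59 < 0 so the relationship is negative.
|r| = 0.59, which falls in the moderate range.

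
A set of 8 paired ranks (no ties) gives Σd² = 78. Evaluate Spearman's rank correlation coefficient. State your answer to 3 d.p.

ρ = 1 − 6Σd² / [n(n²−1)] = 1 − 6×78 / (8×63)
  = 1 − 468/504 = 1 − 0.9286 ≈ 0.071

0.071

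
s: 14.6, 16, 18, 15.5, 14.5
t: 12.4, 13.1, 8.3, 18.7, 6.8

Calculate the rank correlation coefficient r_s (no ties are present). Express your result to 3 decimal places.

0.300

Rank s: 2, 4, 5, 3, 1
Rank t: 3, 4, 2, 5, 1
d = rank(s) − rank(t): -1, 0, 3, -2, 0; Σd² = 14
ρ = 1 − 6Σd² / [n(n²−1)] = 1 − 6×14 / (5×24) = 1 − 84/120 ≈ 0.300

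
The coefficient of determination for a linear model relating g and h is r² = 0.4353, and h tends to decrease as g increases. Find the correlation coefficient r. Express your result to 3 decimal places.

|r| = √0.4353 = 0.660
The association is negative, so r = −0.660.

-0.660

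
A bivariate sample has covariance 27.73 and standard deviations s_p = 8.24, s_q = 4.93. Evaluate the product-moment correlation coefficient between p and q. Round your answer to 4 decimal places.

r = Cov(p,q) / (s_p · s_q) = 27.73 / (8.24 × 4.93)
  = 27.73 / 40.6232 ≈ 0.6826

0.6826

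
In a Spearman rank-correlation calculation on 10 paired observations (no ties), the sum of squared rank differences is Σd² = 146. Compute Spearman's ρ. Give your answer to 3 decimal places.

0.115

ρ = 1 − 6Σd² / [n(n²−1)] = 1 − 6×146 / (10×99)
  = 1 − 876/990 = 1 − 0.8848 ≈ 0.115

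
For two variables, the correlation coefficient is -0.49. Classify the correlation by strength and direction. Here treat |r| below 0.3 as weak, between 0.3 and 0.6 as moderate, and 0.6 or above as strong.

moderate negative

r = -0.49 < 0 so the relationship is negative.
|r| = 0.49, which falls in the moderate range.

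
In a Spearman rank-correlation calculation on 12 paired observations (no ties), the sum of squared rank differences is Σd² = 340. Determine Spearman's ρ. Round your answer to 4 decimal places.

ρ = 1 − 6Σd² / [n(n²−1)] = 1 − 6×340 / (12×143)
  = 1 − 2040/1716 = 1 − 1.18881 ≈ -0.1888

-0.1888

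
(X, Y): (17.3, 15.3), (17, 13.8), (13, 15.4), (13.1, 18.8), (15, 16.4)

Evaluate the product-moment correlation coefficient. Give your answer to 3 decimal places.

n = 5, ΣX = 75.4, ΣY = 79.7, ΣX² = 1153.9, ΣY² = 1284.09, ΣXY = 1191.77
nΣXY − ΣXΣY = 5958.85 − 6009.38 = -50.53
nΣX² − (ΣX)² = 5769.5 − 5685.16 = 84.34; nΣY² − (ΣY)² = 6420.45 − 6352.09 = 68.36
r = -50.53 / √(84.34 × 68.36) = -50.53 / 75.9308 ≈ -0.665

-0.665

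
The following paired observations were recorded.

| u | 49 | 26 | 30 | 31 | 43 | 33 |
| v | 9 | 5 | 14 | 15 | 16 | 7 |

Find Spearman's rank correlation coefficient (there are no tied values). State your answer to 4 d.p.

0.3714

Rank u: 6, 1, 2, 3, 5, 4
Rank v: 3, 1, 4, 5, 6, 2
d = rank(u) − rank(v): 3, 0, -2, -2, -1, 2; Σd² = 22
ρ = 1 − 6Σd² / [n(n²−1)] = 1 − 6×22 / (6×35) = 1 − 132/210 ≈ 0.3714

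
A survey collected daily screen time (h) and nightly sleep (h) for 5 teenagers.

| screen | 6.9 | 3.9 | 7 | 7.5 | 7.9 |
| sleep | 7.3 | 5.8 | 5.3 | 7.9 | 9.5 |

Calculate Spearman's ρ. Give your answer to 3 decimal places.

0.700

Rank screen: 2, 1, 3, 4, 5
Rank sleep: 3, 2, 1, 4, 5
d = rank(screen) − rank(sleep): -1, -1, 2, 0, 0; Σd² = 6
ρ = 1 − 6Σd² / [n(n²−1)] = 1 − 6×6 / (5×24) = 1 − 36/120 ≈ 0.700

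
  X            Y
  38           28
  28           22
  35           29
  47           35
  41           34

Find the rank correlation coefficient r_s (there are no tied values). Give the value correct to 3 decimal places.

0.900

Rank X: 3, 1, 2, 5, 4
Rank Y: 2, 1, 3, 5, 4
d = rank(X) − rank(Y): 1, 0, -1, 0, 0; Σd² = 2
ρ = 1 − 6Σd² / [n(n²−1)] = 1 − 6×2 / (5×24) = 1 − 12/120 ≈ 0.900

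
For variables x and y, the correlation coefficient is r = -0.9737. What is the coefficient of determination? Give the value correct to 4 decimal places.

r² = (-0.9737)² = 0.9481

0.9481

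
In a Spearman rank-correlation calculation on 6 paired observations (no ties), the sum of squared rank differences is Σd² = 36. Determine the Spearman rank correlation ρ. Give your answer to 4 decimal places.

ρ = 1 − 6Σd² / [n(n²−1)] = 1 − 6×36 / (6×35)
  = 1 − 216/210 = 1 − 1.02857 ≈ -0.0286

-0.0286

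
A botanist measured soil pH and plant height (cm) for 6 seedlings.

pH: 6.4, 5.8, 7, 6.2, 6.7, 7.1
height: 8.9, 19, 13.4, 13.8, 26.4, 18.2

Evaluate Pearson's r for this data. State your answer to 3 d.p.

n = 6, Σx = 39.2, Σy = 99.7, Σx² = 257.34, Σy² = 1838.41, Σxy = 652.62
nΣxy − ΣxΣy = 3915.72 − 3908.24 = 7.48
nΣx² − (Σx)² = 1544.04 − 1536.64 = 7.4; nΣy² − (Σy)² = 11030.46 − 9940.09 = 1090.37
r = 7.48 / √(7.4 × 1090.37) = 7.48 / 89.8262 ≈ 0.083

0.083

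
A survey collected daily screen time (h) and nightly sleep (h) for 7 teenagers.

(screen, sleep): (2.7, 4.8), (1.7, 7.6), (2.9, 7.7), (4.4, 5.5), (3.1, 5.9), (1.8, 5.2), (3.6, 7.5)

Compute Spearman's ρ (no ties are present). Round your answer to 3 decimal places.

0.000

Rank screen: 3, 1, 4, 7, 5, 2, 6
Rank sleep: 1, 6, 7, 3, 4, 2, 5
d = rank(screen) − rank(sleep): 2, -5, -3, 4, 1, 0, 1; Σd² = 56
ρ = 1 − 6Σd² / [n(n²−1)] = 1 − 6×56 / (7×48) = 1 − 336/336 ≈ 0.000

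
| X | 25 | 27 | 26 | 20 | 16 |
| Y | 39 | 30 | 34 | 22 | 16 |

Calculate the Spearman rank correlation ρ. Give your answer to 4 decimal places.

Rank X: 3, 5, 4, 2, 1
Rank Y: 5, 3, 4, 2, 1
d = rank(X) − rank(Y): -2, 2, 0, 0, 0; Σd² = 8
ρ = 1 − 6Σd² / [n(n²−1)] = 1 − 6×8 / (5×24) = 1 − 48/120 ≈ 0.6000

0.6000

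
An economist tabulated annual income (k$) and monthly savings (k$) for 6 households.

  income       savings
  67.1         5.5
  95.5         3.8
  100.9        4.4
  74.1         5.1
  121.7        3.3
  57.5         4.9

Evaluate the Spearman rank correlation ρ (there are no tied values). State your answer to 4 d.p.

Rank income: 2, 4, 5, 3, 6, 1
Rank savings: 6, 2, 3, 5, 1, 4
d = rank(income) − rank(savings): -4, 2, 2, -2, 5, -3; Σd² = 62
ρ = 1 − 6Σd² / [n(n²−1)] = 1 − 6×62 / (6×35) = 1 − 372/210 ≈ -0.7714

-0.7714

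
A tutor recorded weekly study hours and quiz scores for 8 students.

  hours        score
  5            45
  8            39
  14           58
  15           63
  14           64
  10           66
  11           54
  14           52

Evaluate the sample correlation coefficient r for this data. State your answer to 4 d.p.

n = 8, Σx = 91, Σy = 441, Σx² = 1123, Σy² = 24951, Σxy = 5172
nΣxy − ΣxΣy = 41376 − 40131 = 1245
nΣx² − (Σx)² = 8984 − 8281 = 703; nΣy² − (Σy)² = 199608 − 194481 = 5127
r = 1245 / √(703 × 5127) = 1245 / 1898.4944 ≈ 0.6558

0.6558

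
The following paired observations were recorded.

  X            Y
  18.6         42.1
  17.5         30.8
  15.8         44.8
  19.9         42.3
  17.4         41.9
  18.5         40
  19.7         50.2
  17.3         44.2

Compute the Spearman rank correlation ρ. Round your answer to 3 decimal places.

0.000

Rank X: 6, 4, 1, 8, 3, 5, 7, 2
Rank Y: 4, 1, 7, 5, 3, 2, 8, 6
d = rank(X) − rank(Y): 2, 3, -6, 3, 0, 3, -1, -4; Σd² = 84
ρ = 1 − 6Σd² / [n(n²−1)] = 1 − 6×84 / (8×63) = 1 − 504/504 ≈ 0.000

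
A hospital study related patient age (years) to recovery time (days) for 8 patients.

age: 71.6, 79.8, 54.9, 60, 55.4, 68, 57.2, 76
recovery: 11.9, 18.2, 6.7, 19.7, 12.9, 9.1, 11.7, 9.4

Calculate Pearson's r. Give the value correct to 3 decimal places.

0.199

n = 8, Σx = 522.9, Σy = 99.6, Σx² = 34849.61, Σy² = 1380.3, Σxy = 6571.33
nΣxy − ΣxΣy = 52570.64 − 52080.84 = 489.8
nΣx² − (Σx)² = 278796.88 − 273424.41 = 5372.47; nΣy² − (Σy)² = 11042.4 − 9920.16 = 1122.24
r = 489.8 / √(5372.47 × 1122.24) = 489.8 / 2455.4431 ≈ 0.199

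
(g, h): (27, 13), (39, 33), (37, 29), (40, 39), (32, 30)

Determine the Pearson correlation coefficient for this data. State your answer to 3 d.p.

n = 5, Σg = 175, Σh = 144, Σg² = 6243, Σh² = 4520, Σgh = 5231
nΣgh − ΣgΣh = 26155 − 25200 = 955
nΣg² − (Σg)² = 31215 − 30625 = 590; nΣh² − (Σh)² = 22600 − 20736 = 1864
r = 955 / √(590 × 1864) = 955 / 1048.6944 ≈ 0.911

0.911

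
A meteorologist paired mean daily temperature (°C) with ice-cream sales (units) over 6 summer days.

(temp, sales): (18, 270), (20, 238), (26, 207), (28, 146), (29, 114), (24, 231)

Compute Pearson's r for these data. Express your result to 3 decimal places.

n = 6, Σx = 145, Σy = 1206, Σx² = 3601, Σy² = 260066, Σxy = 27940
nΣxy − ΣxΣy = 167640 − 174870 = -7230
nΣx² − (Σx)² = 21606 − 21025 = 581; nΣy² − (Σy)² = 1560396 − 1454436 = 105960
r = -7230 / √(581 × 105960) = -7230 / 7846.1940 ≈ -0.921

-0.921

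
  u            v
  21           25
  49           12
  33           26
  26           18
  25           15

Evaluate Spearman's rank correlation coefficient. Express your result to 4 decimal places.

Rank u: 1, 5, 4, 3, 2
Rank v: 4, 1, 5, 3, 2
d = rank(u) − rank(v): -3, 4, -1, 0, 0; Σd² = 26
ρ = 1 − 6Σd² / [n(n²−1)] = 1 − 6×26 / (5×24) = 1 − 156/120 ≈ -0.3000

-0.3000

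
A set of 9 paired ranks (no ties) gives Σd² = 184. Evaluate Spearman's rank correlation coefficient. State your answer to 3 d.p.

ρ = 1 − 6Σd² / [n(n²−1)] = 1 − 6×184 / (9×80)
  = 1 − 1104/720 = 1 − 1.5333 ≈ -0.533

-0.533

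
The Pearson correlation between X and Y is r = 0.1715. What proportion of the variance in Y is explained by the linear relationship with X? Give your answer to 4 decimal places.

0.0294

r² = (0.1715)² = 0.0294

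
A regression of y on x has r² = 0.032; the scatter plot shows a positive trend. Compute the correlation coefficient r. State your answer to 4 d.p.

|r| = √0.032 = 0.1789
The association is positive, so r = 0.1789.

0.1789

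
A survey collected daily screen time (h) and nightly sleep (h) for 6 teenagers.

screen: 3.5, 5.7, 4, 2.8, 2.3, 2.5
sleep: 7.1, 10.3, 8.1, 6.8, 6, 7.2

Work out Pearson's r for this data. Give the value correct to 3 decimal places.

n = 6, Σx = 20.8, Σy = 45.5, Σx² = 80.12, Σy² = 356.19, Σxy = 166.8
nΣxy − ΣxΣy = 1000.8 − 946.4 = 54.4
nΣx² − (Σx)² = 480.72 − 432.64 = 48.08; nΣy² − (Σy)² = 2137.14 − 2070.25 = 66.89
r = 54.4 / √(48.08 × 66.89) = 54.4 / 56.7104 ≈ 0.959

0.959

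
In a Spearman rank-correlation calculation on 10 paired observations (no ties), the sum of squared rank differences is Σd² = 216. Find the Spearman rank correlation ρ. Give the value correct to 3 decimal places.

ρ = 1 − 6Σd² / [n(n²−1)] = 1 − 6×216 / (10×99)
  = 1 − 1296/990 = 1 − 1.3091 ≈ -0.309

-0.309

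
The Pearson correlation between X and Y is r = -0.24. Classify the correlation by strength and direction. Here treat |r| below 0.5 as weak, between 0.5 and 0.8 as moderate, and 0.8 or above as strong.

weak negative

r = -0.24 < 0 so the relationship is negative.
|r| = 0.24, which falls in the weak range.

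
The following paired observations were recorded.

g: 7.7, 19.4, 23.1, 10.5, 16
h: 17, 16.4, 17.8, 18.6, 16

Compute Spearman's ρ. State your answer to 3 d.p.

-0.100

Rank g: 1, 4, 5, 2, 3
Rank h: 3, 2, 4, 5, 1
d = rank(g) − rank(h): -2, 2, 1, -3, 2; Σd² = 22
ρ = 1 − 6Σd² / [n(n²−1)] = 1 − 6×22 / (5×24) = 1 − 132/120 ≈ -0.100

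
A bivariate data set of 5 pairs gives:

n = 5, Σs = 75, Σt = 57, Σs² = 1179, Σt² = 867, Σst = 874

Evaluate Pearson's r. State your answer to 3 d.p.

0.175

r = (nΣst − ΣsΣt) / √[(nΣs² − (Σs)²)(nΣt² − (Σt)²)]
Numerator: 5×874 − 75×57 = 95
Denominator: √[(5895 − 5625)(4335 − 3249)] = √[270 × 1086] = 541.4979
r = 95 / 541.4979 ≈ 0.175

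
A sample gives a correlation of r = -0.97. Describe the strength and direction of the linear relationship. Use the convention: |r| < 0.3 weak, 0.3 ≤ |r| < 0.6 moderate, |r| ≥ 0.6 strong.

r = -0.97 < 0 so the relationship is negative.
|r| = 0.97, which falls in the strong range.

strong negative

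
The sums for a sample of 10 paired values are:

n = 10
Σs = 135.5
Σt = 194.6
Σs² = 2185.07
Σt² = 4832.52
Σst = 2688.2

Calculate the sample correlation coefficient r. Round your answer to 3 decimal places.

r = (nΣst − ΣsΣt) / √[(nΣs² − (Σs)²)(nΣt² − (Σt)²)]
Numerator: 10×2688.2 − 135.5×194.6 = 513.7
Denominator: √[(21850.7 − 18360.25)(48325.2 − 37869.16)] = √[3490.45 × 10456.04] = 6041.2155
r = 513.7 / 6041.2155 ≈ 0.085

0.085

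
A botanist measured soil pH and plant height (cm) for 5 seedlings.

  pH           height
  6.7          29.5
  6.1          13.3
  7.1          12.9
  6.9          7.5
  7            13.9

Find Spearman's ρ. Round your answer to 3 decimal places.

Rank pH: 2, 1, 5, 3, 4
Rank height: 5, 3, 2, 1, 4
d = rank(pH) − rank(height): -3, -2, 3, 2, 0; Σd² = 26
ρ = 1 − 6Σd² / [n(n²−1)] = 1 − 6×26 / (5×24) = 1 − 156/120 ≈ -0.300

-0.300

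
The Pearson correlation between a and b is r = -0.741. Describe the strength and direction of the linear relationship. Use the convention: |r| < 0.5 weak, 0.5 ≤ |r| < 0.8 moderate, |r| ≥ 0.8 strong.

moderate negative

r = -0.741 < 0 so the relationship is negative.
|r| = 0.741, which falls in the moderate range.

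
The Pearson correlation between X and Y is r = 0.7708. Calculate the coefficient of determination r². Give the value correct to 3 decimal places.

0.594

r² = (0.7708)² = 0.594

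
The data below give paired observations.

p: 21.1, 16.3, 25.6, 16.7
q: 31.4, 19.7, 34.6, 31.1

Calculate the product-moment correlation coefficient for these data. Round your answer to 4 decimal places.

0.7201

n = 4, Σp = 79.7, Σq = 116.8, Σp² = 1645.15, Σq² = 3538.42, Σpq = 2388.78
nΣpq − ΣpΣq = 9555.12 − 9308.96 = 246.16
nΣp² − (Σp)² = 6580.6 − 6352.09 = 228.51; nΣq² − (Σq)² = 14153.68 − 13642.24 = 511.44
r = 246.16 / √(228.51 × 511.44) = 246.16 / 341.8613 ≈ 0.7201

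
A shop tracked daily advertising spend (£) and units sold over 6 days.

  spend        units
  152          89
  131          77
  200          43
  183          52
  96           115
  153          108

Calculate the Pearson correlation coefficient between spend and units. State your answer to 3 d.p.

n = 6, Σx = 915, Σy = 484, Σx² = 146379, Σy² = 43292, Σxy = 69295
nΣxy − ΣxΣy = 415770 − 442860 = -27090
nΣx² − (Σx)² = 878274 − 837225 = 41049; nΣy² − (Σy)² = 259752 − 234256 = 25496
r = -27090 / √(41049 × 25496) = -27090 / 32350.9707 ≈ -0.837

-0.837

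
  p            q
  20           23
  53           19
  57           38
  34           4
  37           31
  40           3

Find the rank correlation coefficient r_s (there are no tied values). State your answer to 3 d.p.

Rank p: 1, 5, 6, 2, 3, 4
Rank q: 4, 3, 6, 2, 5, 1
d = rank(p) − rank(q): -3, 2, 0, 0, -2, 3; Σd² = 26
ρ = 1 − 6Σd² / [n(n²−1)] = 1 − 6×26 / (6×35) = 1 − 156/210 ≈ 0.257

0.257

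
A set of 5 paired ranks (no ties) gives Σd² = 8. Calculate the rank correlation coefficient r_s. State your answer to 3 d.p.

ρ = 1 − 6Σd² / [n(n²−1)] = 1 − 6×8 / (5×24)
  = 1 − 48/120 = 1 − 0.4000 ≈ 0.600

0.600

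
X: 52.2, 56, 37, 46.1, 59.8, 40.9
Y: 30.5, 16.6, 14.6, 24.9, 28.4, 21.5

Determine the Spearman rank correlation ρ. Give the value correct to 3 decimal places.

Rank X: 4, 5, 1, 3, 6, 2
Rank Y: 6, 2, 1, 4, 5, 3
d = rank(X) − rank(Y): -2, 3, 0, -1, 1, -1; Σd² = 16
ρ = 1 − 6Σd² / [n(n²−1)] = 1 − 6×16 / (6×35) = 1 − 96/210 ≈ 0.543

0.543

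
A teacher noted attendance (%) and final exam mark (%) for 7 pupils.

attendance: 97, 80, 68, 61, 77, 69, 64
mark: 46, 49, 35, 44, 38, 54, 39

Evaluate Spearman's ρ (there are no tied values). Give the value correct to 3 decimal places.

0.357

Rank attendance: 7, 6, 3, 1, 5, 4, 2
Rank mark: 5, 6, 1, 4, 2, 7, 3
d = rank(attendance) − rank(mark): 2, 0, 2, -3, 3, -3, -1; Σd² = 36
ρ = 1 − 6Σd² / [n(n²−1)] = 1 − 6×36 / (7×48) = 1 − 216/336 ≈ 0.357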